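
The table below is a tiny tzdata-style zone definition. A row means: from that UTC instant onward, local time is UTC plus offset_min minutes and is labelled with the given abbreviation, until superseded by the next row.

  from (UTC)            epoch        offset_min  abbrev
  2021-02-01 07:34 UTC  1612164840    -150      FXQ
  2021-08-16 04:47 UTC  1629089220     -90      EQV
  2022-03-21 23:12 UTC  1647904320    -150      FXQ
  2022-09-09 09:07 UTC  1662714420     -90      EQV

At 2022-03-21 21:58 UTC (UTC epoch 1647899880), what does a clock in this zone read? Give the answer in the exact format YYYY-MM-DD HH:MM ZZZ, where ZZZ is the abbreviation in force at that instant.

2022-03-21 20:28 EQV

Query: 2022-03-21 21:58 UTC
Rule 2/4 (EQV, -01:30): 2021-08-16 04:47 UTC ≤ query < 2022-03-21 23:12 UTC
21·60 + 58 - 90 = 1228 min
1228 = 0·1440 + 1228; 1228 = 20·60 + 28 → 20:28, same day
→ 2022-03-21 20:28 EQV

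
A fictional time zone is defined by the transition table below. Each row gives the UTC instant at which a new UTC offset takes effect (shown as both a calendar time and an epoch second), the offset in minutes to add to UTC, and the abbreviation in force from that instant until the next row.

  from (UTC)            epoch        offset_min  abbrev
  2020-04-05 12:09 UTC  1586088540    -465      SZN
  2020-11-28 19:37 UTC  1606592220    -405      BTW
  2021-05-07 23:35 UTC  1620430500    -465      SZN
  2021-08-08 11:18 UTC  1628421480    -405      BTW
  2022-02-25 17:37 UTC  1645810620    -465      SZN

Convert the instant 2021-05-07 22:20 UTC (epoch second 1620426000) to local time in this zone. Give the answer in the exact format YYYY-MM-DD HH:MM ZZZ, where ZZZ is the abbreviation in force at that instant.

2021-05-07 15:35 BTW

Query: 2021-05-07 22:20 UTC
Rule 2/5 (BTW, -06:45): 2020-11-28 19:37 UTC ≤ query < 2021-05-07 23:35 UTC
22·60 + 20 - 405 = 935 min
935 = 0·1440 + 935; 935 = 15·60 + 35 → 15:35, same day
→ 2021-05-07 15:35 BTW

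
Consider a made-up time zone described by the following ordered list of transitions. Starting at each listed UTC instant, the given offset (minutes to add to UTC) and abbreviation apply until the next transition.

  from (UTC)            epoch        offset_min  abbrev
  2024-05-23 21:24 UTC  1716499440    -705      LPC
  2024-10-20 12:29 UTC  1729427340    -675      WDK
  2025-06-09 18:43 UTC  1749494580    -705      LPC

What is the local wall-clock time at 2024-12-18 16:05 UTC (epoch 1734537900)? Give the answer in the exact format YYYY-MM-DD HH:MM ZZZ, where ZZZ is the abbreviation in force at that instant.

2024-12-18 04:50 WDK

Query: 2024-12-18 16:05 UTC
Rule 2/3 (WDK, -11:15): 2024-10-20 12:29 UTC ≤ query < 2025-06-09 18:43 UTC
16·60 + 5 - 675 = 290 min
290 = 0·1440 + 290; 290 = 4·60 + 50 → 04:50, same day
→ 2024-12-18 04:50 WDK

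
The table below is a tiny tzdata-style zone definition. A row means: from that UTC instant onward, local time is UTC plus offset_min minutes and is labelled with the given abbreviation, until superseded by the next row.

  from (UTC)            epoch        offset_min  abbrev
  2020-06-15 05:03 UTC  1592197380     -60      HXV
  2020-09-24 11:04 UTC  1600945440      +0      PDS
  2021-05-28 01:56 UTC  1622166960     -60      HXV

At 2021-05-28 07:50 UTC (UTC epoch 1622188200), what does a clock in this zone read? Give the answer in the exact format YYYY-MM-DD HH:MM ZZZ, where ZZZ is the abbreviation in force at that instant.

Query: 2021-05-28 07:50 UTC
Rule 3/3 (HXV, -01:00): 2021-05-28 01:56 UTC ≤ query < +∞
7·60 + 50 - 60 = 410 min
410 = 0·1440 + 410; 410 = 6·60 + 50 → 06:50, same day
→ 2021-05-28 06:50 HXV

2021-05-28 06:50 HXV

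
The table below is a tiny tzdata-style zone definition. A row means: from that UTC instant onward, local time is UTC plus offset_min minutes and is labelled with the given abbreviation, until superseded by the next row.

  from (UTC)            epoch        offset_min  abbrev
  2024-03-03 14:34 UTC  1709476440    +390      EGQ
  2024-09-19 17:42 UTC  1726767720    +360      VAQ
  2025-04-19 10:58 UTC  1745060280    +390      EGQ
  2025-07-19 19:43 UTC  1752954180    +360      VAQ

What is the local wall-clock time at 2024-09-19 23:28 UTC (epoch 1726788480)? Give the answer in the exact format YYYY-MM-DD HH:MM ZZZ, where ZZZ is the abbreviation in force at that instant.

Query: 2024-09-19 23:28 UTC
Rule 2/4 (VAQ, +06:00): 2024-09-19 17:42 UTC ≤ query < 2025-04-19 10:58 UTC
23·60 + 28 + 360 = 1768 min
1768 = 1·1440 + 328; 328 = 5·60 + 28 → 05:28, 2024-09-19 + 1 day = 2024-09-20
→ 2024-09-20 05:28 VAQ

2024-09-20 05:28 VAQ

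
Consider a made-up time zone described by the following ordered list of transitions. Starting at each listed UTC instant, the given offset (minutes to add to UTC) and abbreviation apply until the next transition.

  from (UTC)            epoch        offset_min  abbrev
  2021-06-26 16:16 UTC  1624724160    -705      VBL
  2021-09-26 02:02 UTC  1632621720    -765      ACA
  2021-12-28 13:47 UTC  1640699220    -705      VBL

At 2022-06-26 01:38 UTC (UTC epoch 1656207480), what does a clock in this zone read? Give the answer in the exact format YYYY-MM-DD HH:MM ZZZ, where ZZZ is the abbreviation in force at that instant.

2022-06-25 13:53 VBL

Query: 2022-06-26 01:38 UTC
Rule 3/3 (VBL, -11:45): 2021-12-28 13:47 UTC ≤ query < +∞
1·60 + 38 - 705 = -607 min
-607 = -1·1440 + 833; 833 = 13·60 + 53 → 13:53, 2022-06-26 - 1 day = 2022-06-25
→ 2022-06-25 13:53 VBL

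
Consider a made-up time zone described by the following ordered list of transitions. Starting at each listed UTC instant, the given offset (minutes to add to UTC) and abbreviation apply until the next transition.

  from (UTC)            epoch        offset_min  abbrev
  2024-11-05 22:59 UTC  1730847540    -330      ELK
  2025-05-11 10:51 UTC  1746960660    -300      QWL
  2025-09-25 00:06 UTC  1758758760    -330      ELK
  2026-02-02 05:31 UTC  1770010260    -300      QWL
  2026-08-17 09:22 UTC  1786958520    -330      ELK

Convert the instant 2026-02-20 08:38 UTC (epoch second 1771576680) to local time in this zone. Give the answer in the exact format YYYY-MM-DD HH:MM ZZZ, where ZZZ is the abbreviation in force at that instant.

2026-02-20 03:38 QWL

Query: 2026-02-20 08:38 UTC
Rule 4/5 (QWL, -05:00): 2026-02-02 05:31 UTC ≤ query < 2026-08-17 09:22 UTC
8·60 + 38 - 300 = 218 min
218 = 0·1440 + 218; 218 = 3·60 + 38 → 03:38, same day
→ 2026-02-20 03:38 QWL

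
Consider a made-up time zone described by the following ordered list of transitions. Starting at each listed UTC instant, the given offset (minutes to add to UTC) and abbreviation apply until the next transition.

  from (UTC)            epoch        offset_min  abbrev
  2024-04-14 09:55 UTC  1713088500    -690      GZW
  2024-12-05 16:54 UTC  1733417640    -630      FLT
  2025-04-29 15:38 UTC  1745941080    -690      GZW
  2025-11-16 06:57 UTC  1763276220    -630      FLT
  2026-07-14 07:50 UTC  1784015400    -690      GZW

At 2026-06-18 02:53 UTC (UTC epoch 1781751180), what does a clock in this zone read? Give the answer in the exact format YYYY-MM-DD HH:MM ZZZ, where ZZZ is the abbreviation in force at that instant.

2026-06-17 16:23 FLT

Query: 2026-06-18 02:53 UTC
Rule 4/5 (FLT, -10:30): 2025-11-16 06:57 UTC ≤ query < 2026-07-14 07:50 UTC
2·60 + 53 - 630 = -457 min
-457 = -1·1440 + 983; 983 = 16·60 + 23 → 16:23, 2026-06-18 - 1 day = 2026-06-17
→ 2026-06-17 16:23 FLT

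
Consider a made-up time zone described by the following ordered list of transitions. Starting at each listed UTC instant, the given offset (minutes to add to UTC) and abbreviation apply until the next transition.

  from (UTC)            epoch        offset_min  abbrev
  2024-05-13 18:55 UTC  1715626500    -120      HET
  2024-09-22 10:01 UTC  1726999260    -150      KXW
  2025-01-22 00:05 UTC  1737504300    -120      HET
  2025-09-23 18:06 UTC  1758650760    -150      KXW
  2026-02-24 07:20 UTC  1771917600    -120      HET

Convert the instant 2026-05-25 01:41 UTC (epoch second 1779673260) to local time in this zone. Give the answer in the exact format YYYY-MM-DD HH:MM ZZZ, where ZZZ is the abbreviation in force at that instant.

Query: 2026-05-25 01:41 UTC
Rule 5/5 (HET, -02:00): 2026-02-24 07:20 UTC ≤ query < +∞
1·60 + 41 - 120 = -19 min
-19 = -1·1440 + 1421; 1421 = 23·60 + 41 → 23:41, 2026-05-25 - 1 day = 2026-05-24
→ 2026-05-24 23:41 HET

2026-05-24 23:41 HET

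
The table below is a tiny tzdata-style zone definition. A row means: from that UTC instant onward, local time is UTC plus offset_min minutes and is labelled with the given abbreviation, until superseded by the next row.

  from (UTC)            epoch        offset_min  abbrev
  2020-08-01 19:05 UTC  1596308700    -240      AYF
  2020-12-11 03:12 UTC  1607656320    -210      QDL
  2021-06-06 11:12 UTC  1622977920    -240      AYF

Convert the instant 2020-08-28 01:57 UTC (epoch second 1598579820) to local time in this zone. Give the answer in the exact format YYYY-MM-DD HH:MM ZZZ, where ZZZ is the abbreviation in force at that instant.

2020-08-27 21:57 AYF

Query: 2020-08-28 01:57 UTC
Rule 1/3 (AYF, -04:00): 2020-08-01 19:05 UTC ≤ query < 2020-12-11 03:12 UTC
1·60 + 57 - 240 = -123 min
-123 = -1·1440 + 1317; 1317 = 21·60 + 57 → 21:57, 2020-08-28 - 1 day = 2020-08-27
→ 2020-08-27 21:57 AYF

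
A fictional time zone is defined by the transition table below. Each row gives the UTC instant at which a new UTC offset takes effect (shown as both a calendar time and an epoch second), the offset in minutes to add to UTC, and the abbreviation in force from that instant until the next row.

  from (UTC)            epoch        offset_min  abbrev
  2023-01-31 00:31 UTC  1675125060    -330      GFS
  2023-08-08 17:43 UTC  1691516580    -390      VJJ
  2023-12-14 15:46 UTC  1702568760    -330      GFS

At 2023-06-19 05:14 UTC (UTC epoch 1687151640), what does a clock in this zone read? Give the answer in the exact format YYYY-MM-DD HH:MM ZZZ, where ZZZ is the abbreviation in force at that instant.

2023-06-18 23:44 GFS

Query: 2023-06-19 05:14 UTC
Rule 1/3 (GFS, -05:30): 2023-01-31 00:31 UTC ≤ query < 2023-08-08 17:43 UTC
5·60 + 14 - 330 = -16 min
-16 = -1·1440 + 1424; 1424 = 23·60 + 44 → 23:44, 2023-06-19 - 1 day = 2023-06-18
→ 2023-06-18 23:44 GFS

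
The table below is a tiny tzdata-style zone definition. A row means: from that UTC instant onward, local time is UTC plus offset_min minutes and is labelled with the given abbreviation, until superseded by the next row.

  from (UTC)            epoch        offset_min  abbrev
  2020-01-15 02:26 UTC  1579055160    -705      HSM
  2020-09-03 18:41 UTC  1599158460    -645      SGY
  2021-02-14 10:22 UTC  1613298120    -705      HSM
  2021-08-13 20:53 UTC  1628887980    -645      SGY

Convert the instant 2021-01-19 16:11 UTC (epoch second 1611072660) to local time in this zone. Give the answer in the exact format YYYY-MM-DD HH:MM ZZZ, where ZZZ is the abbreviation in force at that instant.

2021-01-19 05:26 SGY

Query: 2021-01-19 16:11 UTC
Rule 2/4 (SGY, -10:45): 2020-09-03 18:41 UTC ≤ query < 2021-02-14 10:22 UTC
16·60 + 11 - 645 = 326 min
326 = 0·1440 + 326; 326 = 5·60 + 26 → 05:26, same day
→ 2021-01-19 05:26 SGY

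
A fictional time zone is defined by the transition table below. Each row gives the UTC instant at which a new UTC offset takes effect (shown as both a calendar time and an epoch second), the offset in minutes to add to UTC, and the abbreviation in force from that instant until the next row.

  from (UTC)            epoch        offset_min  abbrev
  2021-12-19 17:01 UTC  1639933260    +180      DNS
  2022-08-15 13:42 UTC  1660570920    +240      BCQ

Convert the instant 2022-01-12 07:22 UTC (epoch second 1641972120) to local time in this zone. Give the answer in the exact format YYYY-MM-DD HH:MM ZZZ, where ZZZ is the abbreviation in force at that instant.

2022-01-12 10:22 DNS

Query: 2022-01-12 07:22 UTC
Rule 1/2 (DNS, +03:00): 2021-12-19 17:01 UTC ≤ query < 2022-08-15 13:42 UTC
7·60 + 22 + 180 = 622 min
622 = 0·1440 + 622; 622 = 10·60 + 22 → 10:22, same day
→ 2022-01-12 10:22 DNS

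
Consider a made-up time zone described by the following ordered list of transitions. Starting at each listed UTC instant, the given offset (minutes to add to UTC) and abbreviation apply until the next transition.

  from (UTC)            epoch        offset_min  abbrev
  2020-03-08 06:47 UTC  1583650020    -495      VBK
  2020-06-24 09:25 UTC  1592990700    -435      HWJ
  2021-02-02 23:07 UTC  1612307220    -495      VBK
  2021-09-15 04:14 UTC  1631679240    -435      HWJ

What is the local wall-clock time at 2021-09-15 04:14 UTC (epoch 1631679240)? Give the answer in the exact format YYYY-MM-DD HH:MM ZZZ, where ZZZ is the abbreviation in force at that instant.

2021-09-14 20:59 HWJ

Query: 2021-09-15 04:14 UTC
Rule 4/4 (HWJ, -07:15): 2021-09-15 04:14 UTC ≤ query < +∞
4·60 + 14 - 435 = -181 min
-181 = -1·1440 + 1259; 1259 = 20·60 + 59 → 20:59, 2021-09-15 - 1 day = 2021-09-14
→ 2021-09-14 20:59 HWJ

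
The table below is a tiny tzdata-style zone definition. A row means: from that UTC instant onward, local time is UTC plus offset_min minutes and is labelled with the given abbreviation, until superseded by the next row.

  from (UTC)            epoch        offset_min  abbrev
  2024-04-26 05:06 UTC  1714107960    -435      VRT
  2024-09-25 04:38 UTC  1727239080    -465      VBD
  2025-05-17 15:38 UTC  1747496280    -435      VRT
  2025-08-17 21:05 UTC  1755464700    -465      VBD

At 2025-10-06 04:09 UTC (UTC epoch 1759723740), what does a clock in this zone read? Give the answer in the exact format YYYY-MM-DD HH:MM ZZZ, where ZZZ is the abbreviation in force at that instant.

Query: 2025-10-06 04:09 UTC
Rule 4/4 (VBD, -07:45): 2025-08-17 21:05 UTC ≤ query < +∞
4·60 + 9 - 465 = -216 min
-216 = -1·1440 + 1224; 1224 = 20·60 + 24 → 20:24, 2025-10-06 - 1 day = 2025-10-05
→ 2025-10-05 20:24 VBD

2025-10-05 20:24 VBD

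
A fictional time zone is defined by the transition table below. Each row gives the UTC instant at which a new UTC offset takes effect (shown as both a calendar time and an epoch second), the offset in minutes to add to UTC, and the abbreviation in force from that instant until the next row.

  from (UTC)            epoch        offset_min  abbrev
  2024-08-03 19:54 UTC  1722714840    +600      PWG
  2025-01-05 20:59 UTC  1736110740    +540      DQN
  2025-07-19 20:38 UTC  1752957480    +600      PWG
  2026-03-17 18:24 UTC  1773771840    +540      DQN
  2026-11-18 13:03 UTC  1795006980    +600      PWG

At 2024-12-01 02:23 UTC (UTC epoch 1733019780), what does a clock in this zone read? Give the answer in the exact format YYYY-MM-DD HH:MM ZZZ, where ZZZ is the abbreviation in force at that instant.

Query: 2024-12-01 02:23 UTC
Rule 1/5 (PWG, +10:00): 2024-08-03 19:54 UTC ≤ query < 2025-01-05 20:59 UTC
2·60 + 23 + 600 = 743 min
743 = 0·1440 + 743; 743 = 12·60 + 23 → 12:23, same day
→ 2024-12-01 12:23 PWG

2024-12-01 12:23 PWG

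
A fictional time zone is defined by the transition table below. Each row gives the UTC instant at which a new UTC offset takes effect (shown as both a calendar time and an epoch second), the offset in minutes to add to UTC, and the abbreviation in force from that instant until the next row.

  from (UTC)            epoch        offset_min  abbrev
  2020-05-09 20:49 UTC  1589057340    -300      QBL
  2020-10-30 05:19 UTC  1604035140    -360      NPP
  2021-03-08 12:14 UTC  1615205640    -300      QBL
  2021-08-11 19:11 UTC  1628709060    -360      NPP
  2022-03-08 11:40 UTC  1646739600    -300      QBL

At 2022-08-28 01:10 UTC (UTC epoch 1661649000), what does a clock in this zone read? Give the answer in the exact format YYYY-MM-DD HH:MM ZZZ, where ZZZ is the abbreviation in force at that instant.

2022-08-27 20:10 QBL

Query: 2022-08-28 01:10 UTC
Rule 5/5 (QBL, -05:00): 2022-03-08 11:40 UTC ≤ query < +∞
1·60 + 10 - 300 = -230 min
-230 = -1·1440 + 1210; 1210 = 20·60 + 10 → 20:10, 2022-08-28 - 1 day = 2022-08-27
→ 2022-08-27 20:10 QBL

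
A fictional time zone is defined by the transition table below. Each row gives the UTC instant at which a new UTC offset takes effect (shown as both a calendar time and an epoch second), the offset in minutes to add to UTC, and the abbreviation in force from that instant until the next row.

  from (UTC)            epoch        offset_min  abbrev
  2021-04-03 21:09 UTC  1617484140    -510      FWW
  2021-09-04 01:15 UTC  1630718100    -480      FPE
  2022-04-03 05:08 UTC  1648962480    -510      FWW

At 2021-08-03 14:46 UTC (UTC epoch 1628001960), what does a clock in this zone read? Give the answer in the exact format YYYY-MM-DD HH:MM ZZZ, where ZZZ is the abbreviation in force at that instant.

2021-08-03 06:16 FWW

Query: 2021-08-03 14:46 UTC
Rule 1/3 (FWW, -08:30): 2021-04-03 21:09 UTC ≤ query < 2021-09-04 01:15 UTC
14·60 + 46 - 510 = 376 min
376 = 0·1440 + 376; 376 = 6·60 + 16 → 06:16, same day
→ 2021-08-03 06:16 FWW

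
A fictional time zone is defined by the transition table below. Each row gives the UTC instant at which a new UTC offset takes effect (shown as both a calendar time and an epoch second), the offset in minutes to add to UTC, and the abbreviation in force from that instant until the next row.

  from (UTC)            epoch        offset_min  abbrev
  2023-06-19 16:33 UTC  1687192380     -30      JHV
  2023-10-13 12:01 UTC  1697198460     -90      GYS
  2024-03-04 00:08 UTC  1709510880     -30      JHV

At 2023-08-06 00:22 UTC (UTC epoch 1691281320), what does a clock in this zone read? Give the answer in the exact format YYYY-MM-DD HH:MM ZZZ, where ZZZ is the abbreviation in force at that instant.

2023-08-05 23:52 JHV

Query: 2023-08-06 00:22 UTC
Rule 1/3 (JHV, -00:30): 2023-06-19 16:33 UTC ≤ query < 2023-10-13 12:01 UTC
0·60 + 22 - 30 = -8 min
-8 = -1·1440 + 1432; 1432 = 23·60 + 52 → 23:52, 2023-08-06 - 1 day = 2023-08-05
→ 2023-08-05 23:52 JHV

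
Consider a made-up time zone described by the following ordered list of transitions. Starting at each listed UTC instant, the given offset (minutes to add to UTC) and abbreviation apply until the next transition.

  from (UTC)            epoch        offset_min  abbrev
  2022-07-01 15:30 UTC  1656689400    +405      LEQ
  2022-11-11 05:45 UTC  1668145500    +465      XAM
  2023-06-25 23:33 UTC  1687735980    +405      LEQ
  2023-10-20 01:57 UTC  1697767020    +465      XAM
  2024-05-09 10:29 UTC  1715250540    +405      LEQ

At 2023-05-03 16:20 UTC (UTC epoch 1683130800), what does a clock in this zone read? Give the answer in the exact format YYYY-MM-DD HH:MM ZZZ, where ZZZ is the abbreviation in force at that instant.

Query: 2023-05-03 16:20 UTC
Rule 2/5 (XAM, +07:45): 2022-11-11 05:45 UTC ≤ query < 2023-06-25 23:33 UTC
16·60 + 20 + 465 = 1445 min
1445 = 1·1440 + 5; 5 = 0·60 + 5 → 00:05, 2023-05-03 + 1 day = 2023-05-04
→ 2023-05-04 00:05 XAM

2023-05-04 00:05 XAM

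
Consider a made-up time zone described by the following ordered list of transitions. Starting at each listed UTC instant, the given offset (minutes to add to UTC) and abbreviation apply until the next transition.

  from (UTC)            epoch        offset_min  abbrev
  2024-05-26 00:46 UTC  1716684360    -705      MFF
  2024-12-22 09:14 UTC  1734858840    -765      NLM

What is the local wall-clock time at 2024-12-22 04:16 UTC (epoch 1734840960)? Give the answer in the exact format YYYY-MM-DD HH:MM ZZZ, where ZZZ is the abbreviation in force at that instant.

Query: 2024-12-22 04:16 UTC
Rule 1/2 (MFF, -11:45): 2024-05-26 00:46 UTC ≤ query < 2024-12-22 09:14 UTC
4·60 + 16 - 705 = -449 min
-449 = -1·1440 + 991; 991 = 16·60 + 31 → 16:31, 2024-12-22 - 1 day = 2024-12-21
→ 2024-12-21 16:31 MFF

2024-12-21 16:31 MFF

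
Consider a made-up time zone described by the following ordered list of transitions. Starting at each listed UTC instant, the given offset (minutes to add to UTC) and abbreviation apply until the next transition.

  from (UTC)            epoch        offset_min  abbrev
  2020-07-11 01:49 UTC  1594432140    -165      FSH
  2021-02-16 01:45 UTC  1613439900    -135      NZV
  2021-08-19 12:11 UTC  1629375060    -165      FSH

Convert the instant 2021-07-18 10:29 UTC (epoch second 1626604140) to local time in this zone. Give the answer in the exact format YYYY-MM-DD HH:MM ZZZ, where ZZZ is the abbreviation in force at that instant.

Query: 2021-07-18 10:29 UTC
Rule 2/3 (NZV, -02:15): 2021-02-16 01:45 UTC ≤ query < 2021-08-19 12:11 UTC
10·60 + 29 - 135 = 494 min
494 = 0·1440 + 494; 494 = 8·60 + 14 → 08:14, same day
→ 2021-07-18 08:14 NZV

2021-07-18 08:14 NZV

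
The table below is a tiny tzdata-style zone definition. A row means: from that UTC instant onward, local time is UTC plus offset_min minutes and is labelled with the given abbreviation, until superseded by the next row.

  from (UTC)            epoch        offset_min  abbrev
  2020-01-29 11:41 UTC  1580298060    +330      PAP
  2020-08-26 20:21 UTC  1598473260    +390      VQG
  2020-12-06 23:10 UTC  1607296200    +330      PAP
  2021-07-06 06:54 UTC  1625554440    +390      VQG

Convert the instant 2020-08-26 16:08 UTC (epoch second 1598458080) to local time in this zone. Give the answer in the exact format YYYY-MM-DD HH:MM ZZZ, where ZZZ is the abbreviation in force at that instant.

Query: 2020-08-26 16:08 UTC
Rule 1/4 (PAP, +05:30): 2020-01-29 11:41 UTC ≤ query < 2020-08-26 20:21 UTC
16·60 + 8 + 330 = 1298 min
1298 = 0·1440 + 1298; 1298 = 21·60 + 38 → 21:38, same day
→ 2020-08-26 21:38 PAP

2020-08-26 21:38 PAP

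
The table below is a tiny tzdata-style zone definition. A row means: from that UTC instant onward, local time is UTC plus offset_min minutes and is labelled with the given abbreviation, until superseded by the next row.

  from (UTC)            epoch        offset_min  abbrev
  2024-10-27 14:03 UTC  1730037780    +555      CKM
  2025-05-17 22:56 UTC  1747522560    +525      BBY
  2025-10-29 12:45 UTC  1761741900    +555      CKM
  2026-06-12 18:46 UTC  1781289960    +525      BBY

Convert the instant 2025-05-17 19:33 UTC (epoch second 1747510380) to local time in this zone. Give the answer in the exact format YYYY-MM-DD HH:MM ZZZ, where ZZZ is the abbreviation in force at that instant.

2025-05-18 04:48 CKM

Query: 2025-05-17 19:33 UTC
Rule 1/4 (CKM, +09:15): 2024-10-27 14:03 UTC ≤ query < 2025-05-17 22:56 UTC
19·60 + 33 + 555 = 1728 min
1728 = 1·1440 + 288; 288 = 4·60 + 48 → 04:48, 2025-05-17 + 1 day = 2025-05-18
→ 2025-05-18 04:48 CKM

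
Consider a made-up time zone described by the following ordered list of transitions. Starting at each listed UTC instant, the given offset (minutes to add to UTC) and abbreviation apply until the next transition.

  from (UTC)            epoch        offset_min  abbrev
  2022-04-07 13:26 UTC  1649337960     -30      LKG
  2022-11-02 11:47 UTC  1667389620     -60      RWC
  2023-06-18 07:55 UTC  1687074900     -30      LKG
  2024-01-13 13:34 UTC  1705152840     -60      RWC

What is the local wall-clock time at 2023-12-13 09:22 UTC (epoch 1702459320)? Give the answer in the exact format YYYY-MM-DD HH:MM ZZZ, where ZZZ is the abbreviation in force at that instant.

2023-12-13 08:52 LKG

Query: 2023-12-13 09:22 UTC
Rule 3/4 (LKG, -00:30): 2023-06-18 07:55 UTC ≤ query < 2024-01-13 13:34 UTC
9·60 + 22 - 30 = 532 min
532 = 0·1440 + 532; 532 = 8·60 + 52 → 08:52, same day
→ 2023-12-13 08:52 LKG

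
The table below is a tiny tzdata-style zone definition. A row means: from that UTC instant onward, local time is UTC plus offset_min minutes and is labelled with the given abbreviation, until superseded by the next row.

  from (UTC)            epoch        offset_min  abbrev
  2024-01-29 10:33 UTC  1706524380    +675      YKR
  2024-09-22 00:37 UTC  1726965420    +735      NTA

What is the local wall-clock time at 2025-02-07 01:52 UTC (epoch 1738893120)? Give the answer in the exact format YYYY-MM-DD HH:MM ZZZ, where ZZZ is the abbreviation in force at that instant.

Query: 2025-02-07 01:52 UTC
Rule 2/2 (NTA, +12:15): 2024-09-22 00:37 UTC ≤ query < +∞
1·60 + 52 + 735 = 847 min
847 = 0·1440 + 847; 847 = 14·60 + 7 → 14:07, same day
→ 2025-02-07 14:07 NTA

2025-02-07 14:07 NTA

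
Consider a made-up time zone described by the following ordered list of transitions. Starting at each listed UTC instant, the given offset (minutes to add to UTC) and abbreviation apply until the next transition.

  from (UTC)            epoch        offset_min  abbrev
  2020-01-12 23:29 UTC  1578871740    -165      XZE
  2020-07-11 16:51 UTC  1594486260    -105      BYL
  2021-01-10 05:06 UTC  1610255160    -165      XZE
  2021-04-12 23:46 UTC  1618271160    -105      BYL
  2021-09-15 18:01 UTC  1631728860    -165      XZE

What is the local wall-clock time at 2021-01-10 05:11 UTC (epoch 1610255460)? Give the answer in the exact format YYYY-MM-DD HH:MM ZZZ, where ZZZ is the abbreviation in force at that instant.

2021-01-10 02:26 XZE

Query: 2021-01-10 05:11 UTC
Rule 3/5 (XZE, -02:45): 2021-01-10 05:06 UTC ≤ query < 2021-04-12 23:46 UTC
5·60 + 11 - 165 = 146 min
146 = 0·1440 + 146; 146 = 2·60 + 26 → 02:26, same day
→ 2021-01-10 02:26 XZE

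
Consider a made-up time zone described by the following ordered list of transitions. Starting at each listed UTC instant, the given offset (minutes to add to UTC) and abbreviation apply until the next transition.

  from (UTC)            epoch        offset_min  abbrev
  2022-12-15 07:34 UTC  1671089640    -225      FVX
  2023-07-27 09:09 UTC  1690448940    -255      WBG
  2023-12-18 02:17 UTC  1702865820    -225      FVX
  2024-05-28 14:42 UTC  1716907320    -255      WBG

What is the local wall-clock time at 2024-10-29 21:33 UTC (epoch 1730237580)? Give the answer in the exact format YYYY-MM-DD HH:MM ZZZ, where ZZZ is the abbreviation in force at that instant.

2024-10-29 17:18 WBG

Query: 2024-10-29 21:33 UTC
Rule 4/4 (WBG, -04:15): 2024-05-28 14:42 UTC ≤ query < +∞
21·60 + 33 - 255 = 1038 min
1038 = 0·1440 + 1038; 1038 = 17·60 + 18 → 17:18, same day
→ 2024-10-29 17:18 WBG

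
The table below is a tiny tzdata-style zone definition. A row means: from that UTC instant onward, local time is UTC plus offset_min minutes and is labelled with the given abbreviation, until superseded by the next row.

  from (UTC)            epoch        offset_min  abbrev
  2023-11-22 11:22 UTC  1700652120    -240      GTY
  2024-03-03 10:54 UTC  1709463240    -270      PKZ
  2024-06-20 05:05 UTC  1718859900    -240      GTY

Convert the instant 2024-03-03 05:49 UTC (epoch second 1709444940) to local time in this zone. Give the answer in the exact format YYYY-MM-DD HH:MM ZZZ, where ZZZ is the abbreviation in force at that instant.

Query: 2024-03-03 05:49 UTC
Rule 1/3 (GTY, -04:00): 2023-11-22 11:22 UTC ≤ query < 2024-03-03 10:54 UTC
5·60 + 49 - 240 = 109 min
109 = 0·1440 + 109; 109 = 1·60 + 49 → 01:49, same day
→ 2024-03-03 01:49 GTY

2024-03-03 01:49 GTY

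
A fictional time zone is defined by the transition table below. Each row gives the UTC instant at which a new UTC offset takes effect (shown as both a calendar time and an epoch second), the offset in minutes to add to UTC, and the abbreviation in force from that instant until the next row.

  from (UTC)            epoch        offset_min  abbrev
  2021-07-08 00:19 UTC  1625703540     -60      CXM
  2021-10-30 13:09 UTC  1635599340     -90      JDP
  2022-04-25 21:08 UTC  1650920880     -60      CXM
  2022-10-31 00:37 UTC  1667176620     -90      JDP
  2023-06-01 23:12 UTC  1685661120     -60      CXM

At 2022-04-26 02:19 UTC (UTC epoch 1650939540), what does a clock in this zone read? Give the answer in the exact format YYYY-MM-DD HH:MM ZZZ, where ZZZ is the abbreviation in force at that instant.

2022-04-26 01:19 CXM

Query: 2022-04-26 02:19 UTC
Rule 3/5 (CXM, -01:00): 2022-04-25 21:08 UTC ≤ query < 2022-10-31 00:37 UTC
2·60 + 19 - 60 = 79 min
79 = 0·1440 + 79; 79 = 1·60 + 19 → 01:19, same day
→ 2022-04-26 01:19 CXM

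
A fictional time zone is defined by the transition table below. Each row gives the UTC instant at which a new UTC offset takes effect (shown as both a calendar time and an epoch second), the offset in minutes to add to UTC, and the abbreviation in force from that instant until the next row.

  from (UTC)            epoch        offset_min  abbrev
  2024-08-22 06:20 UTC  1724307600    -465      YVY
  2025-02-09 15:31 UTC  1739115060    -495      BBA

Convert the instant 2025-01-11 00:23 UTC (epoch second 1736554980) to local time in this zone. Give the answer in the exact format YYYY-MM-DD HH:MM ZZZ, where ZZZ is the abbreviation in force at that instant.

2025-01-10 16:38 YVY

Query: 2025-01-11 00:23 UTC
Rule 1/2 (YVY, -07:45): 2024-08-22 06:20 UTC ≤ query < 2025-02-09 15:31 UTC
0·60 + 23 - 465 = -442 min
-442 = -1·1440 + 998; 998 = 16·60 + 38 → 16:38, 2025-01-11 - 1 day = 2025-01-10
→ 2025-01-10 16:38 YVY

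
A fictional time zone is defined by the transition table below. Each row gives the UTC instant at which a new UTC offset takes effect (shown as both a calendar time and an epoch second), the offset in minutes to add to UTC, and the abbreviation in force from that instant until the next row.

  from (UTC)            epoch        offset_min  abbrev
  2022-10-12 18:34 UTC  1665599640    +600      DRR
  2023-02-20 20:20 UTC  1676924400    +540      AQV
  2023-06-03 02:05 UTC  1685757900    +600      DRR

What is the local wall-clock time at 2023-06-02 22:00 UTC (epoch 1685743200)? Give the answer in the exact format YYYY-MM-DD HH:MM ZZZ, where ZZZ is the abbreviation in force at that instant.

2023-06-03 07:00 AQV

Query: 2023-06-02 22:00 UTC
Rule 2/3 (AQV, +09:00): 2023-02-20 20:20 UTC ≤ query < 2023-06-03 02:05 UTC
22·60 + 0 + 540 = 1860 min
1860 = 1·1440 + 420; 420 = 7·60 + 0 → 07:00, 2023-06-02 + 1 day = 2023-06-03
→ 2023-06-03 07:00 AQV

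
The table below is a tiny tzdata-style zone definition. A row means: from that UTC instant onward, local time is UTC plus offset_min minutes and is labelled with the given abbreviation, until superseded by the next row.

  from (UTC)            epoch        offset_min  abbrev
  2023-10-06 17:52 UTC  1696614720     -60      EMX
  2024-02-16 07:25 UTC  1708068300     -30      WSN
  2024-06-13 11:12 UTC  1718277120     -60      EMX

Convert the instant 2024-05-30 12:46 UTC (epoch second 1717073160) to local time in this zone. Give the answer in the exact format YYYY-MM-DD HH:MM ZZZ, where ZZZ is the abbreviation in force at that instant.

Query: 2024-05-30 12:46 UTC
Rule 2/3 (WSN, -00:30): 2024-02-16 07:25 UTC ≤ query < 2024-06-13 11:12 UTC
12·60 + 46 - 30 = 736 min
736 = 0·1440 + 736; 736 = 12·60 + 16 → 12:16, same day
→ 2024-05-30 12:16 WSN

2024-05-30 12:16 WSN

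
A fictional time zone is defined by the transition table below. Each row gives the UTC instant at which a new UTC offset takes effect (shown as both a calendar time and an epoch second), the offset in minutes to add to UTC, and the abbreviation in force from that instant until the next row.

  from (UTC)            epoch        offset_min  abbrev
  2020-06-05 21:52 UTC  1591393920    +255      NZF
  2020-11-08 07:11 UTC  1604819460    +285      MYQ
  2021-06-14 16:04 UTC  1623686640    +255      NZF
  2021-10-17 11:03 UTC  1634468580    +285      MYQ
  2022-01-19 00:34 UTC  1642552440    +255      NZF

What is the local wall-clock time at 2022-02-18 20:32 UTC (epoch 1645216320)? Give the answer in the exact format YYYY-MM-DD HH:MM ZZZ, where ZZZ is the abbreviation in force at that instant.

Query: 2022-02-18 20:32 UTC
Rule 5/5 (NZF, +04:15): 2022-01-19 00:34 UTC ≤ query < +∞
20·60 + 32 + 255 = 1487 min
1487 = 1·1440 + 47; 47 = 0·60 + 47 → 00:47, 2022-02-18 + 1 day = 2022-02-19
→ 2022-02-19 00:47 NZF

2022-02-19 00:47 NZF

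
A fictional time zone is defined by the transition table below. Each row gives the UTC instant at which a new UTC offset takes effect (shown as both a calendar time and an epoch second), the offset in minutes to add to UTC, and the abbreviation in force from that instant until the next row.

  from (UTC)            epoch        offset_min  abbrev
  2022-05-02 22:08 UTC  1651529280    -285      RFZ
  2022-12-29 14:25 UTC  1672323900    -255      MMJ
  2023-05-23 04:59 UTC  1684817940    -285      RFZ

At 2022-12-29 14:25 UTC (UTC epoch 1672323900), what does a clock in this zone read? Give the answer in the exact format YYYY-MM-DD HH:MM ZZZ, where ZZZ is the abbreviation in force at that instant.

Query: 2022-12-29 14:25 UTC
Rule 2/3 (MMJ, -04:15): 2022-12-29 14:25 UTC ≤ query < 2023-05-23 04:59 UTC
14·60 + 25 - 255 = 610 min
610 = 0·1440 + 610; 610 = 10·60 + 10 → 10:10, same day
→ 2022-12-29 10:10 MMJ

2022-12-29 10:10 MMJ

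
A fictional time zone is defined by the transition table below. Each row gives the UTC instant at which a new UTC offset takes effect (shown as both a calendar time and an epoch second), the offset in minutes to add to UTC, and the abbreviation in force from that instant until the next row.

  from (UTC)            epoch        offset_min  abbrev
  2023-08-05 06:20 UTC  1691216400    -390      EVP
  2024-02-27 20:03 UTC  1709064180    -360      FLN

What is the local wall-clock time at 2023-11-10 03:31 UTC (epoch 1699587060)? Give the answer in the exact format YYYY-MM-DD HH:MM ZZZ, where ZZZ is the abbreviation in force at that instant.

2023-11-09 21:01 EVP

Query: 2023-11-10 03:31 UTC
Rule 1/2 (EVP, -06:30): 2023-08-05 06:20 UTC ≤ query < 2024-02-27 20:03 UTC
3·60 + 31 - 390 = -179 min
-179 = -1·1440 + 1261; 1261 = 21·60 + 1 → 21:01, 2023-11-10 - 1 day = 2023-11-09
→ 2023-11-09 21:01 EVP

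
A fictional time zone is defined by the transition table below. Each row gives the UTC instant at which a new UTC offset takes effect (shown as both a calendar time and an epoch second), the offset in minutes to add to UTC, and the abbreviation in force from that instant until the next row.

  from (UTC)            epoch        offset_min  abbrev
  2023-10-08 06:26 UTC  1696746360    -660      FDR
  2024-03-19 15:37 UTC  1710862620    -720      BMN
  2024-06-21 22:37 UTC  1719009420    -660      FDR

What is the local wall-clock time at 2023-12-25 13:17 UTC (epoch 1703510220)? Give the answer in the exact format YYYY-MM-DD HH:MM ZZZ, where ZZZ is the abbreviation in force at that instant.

2023-12-25 02:17 FDR

Query: 2023-12-25 13:17 UTC
Rule 1/3 (FDR, -11:00): 2023-10-08 06:26 UTC ≤ query < 2024-03-19 15:37 UTC
13·60 + 17 - 660 = 137 min
137 = 0·1440 + 137; 137 = 2·60 + 17 → 02:17, same day
→ 2023-12-25 02:17 FDR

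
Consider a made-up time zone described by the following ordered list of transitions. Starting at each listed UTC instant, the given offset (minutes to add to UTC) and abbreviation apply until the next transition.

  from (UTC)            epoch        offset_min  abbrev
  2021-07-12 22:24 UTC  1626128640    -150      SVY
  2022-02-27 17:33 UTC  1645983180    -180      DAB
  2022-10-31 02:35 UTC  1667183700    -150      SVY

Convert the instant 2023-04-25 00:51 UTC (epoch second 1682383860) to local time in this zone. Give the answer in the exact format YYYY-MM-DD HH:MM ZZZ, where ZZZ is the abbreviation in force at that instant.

Query: 2023-04-25 00:51 UTC
Rule 3/3 (SVY, -02:30): 2022-10-31 02:35 UTC ≤ query < +∞
0·60 + 51 - 150 = -99 min
-99 = -1·1440 + 1341; 1341 = 22·60 + 21 → 22:21, 2023-04-25 - 1 day = 2023-04-24
→ 2023-04-24 22:21 SVY

2023-04-24 22:21 SVY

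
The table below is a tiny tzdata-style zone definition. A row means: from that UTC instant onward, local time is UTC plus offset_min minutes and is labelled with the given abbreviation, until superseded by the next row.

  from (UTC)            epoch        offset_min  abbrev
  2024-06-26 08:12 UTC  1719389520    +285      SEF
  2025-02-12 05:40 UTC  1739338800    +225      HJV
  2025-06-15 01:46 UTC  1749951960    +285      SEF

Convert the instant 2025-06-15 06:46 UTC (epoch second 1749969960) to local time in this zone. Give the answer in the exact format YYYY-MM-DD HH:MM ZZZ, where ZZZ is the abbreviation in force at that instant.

2025-06-15 11:31 SEF

Query: 2025-06-15 06:46 UTC
Rule 3/3 (SEF, +04:45): 2025-06-15 01:46 UTC ≤ query < +∞
6·60 + 46 + 285 = 691 min
691 = 0·1440 + 691; 691 = 11·60 + 31 → 11:31, same day
→ 2025-06-15 11:31 SEF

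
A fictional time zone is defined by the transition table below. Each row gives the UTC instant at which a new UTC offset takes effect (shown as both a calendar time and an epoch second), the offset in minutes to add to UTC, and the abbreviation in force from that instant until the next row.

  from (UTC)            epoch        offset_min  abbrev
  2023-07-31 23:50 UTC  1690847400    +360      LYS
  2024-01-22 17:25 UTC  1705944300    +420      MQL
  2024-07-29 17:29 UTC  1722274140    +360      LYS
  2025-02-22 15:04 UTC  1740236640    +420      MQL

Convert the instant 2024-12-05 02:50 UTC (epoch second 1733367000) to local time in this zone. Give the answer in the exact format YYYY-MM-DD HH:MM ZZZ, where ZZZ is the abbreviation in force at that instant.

2024-12-05 08:50 LYS

Query: 2024-12-05 02:50 UTC
Rule 3/4 (LYS, +06:00): 2024-07-29 17:29 UTC ≤ query < 2025-02-22 15:04 UTC
2·60 + 50 + 360 = 530 min
530 = 0·1440 + 530; 530 = 8·60 + 50 → 08:50, same day
→ 2024-12-05 08:50 LYS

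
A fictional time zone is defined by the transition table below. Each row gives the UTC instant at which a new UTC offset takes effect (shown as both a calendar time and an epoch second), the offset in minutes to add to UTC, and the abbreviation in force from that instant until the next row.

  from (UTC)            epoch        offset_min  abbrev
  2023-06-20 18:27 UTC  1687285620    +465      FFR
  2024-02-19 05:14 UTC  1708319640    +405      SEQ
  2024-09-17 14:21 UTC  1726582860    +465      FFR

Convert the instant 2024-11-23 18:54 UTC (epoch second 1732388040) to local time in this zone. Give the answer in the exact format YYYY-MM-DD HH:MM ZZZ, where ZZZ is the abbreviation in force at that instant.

Query: 2024-11-23 18:54 UTC
Rule 3/3 (FFR, +07:45): 2024-09-17 14:21 UTC ≤ query < +∞
18·60 + 54 + 465 = 1599 min
1599 = 1·1440 + 159; 159 = 2·60 + 39 → 02:39, 2024-11-23 + 1 day = 2024-11-24
→ 2024-11-24 02:39 FFR

2024-11-24 02:39 FFR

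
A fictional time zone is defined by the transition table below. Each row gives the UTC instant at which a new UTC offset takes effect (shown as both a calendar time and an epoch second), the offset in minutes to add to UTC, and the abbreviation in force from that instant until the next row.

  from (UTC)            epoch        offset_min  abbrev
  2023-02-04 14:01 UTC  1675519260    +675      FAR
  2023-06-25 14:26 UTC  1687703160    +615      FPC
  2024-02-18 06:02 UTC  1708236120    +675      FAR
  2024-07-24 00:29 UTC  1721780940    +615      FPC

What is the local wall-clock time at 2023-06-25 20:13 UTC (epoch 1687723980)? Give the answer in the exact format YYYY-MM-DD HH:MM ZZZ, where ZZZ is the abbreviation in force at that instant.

Query: 2023-06-25 20:13 UTC
Rule 2/4 (FPC, +10:15): 2023-06-25 14:26 UTC ≤ query < 2024-02-18 06:02 UTC
20·60 + 13 + 615 = 1828 min
1828 = 1·1440 + 388; 388 = 6·60 + 28 → 06:28, 2023-06-25 + 1 day = 2023-06-26
→ 2023-06-26 06:28 FPC

2023-06-26 06:28 FPC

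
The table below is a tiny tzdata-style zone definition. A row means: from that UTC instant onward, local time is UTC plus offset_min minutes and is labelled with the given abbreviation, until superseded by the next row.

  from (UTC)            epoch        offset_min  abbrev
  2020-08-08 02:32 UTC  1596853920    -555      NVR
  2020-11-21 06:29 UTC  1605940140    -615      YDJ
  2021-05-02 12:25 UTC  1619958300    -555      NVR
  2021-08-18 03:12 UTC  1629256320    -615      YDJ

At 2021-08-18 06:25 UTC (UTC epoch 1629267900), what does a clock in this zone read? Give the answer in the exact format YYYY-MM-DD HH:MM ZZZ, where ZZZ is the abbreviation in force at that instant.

Query: 2021-08-18 06:25 UTC
Rule 4/4 (YDJ, -10:15): 2021-08-18 03:12 UTC ≤ query < +∞
6·60 + 25 - 615 = -230 min
-230 = -1·1440 + 1210; 1210 = 20·60 + 10 → 20:10, 2021-08-18 - 1 day = 2021-08-17
→ 2021-08-17 20:10 YDJ

2021-08-17 20:10 YDJ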